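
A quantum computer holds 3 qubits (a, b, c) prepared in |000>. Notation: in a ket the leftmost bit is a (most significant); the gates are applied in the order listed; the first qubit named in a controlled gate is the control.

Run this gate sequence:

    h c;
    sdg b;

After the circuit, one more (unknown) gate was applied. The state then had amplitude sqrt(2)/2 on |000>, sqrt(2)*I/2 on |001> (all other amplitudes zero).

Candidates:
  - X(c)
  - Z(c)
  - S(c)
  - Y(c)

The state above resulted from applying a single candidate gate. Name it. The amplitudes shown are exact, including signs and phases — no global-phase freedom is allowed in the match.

The unique candidate consistent with the amplitudes is S(c).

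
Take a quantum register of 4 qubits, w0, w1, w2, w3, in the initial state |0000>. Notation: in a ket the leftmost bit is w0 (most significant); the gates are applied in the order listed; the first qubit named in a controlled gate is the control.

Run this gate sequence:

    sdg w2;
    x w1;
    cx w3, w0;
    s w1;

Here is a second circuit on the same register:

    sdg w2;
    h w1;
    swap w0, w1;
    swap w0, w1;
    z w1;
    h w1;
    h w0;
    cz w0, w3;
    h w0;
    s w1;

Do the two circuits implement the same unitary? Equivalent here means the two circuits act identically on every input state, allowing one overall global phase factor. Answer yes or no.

Yes — the two circuits implement the same unitary up to a global phase.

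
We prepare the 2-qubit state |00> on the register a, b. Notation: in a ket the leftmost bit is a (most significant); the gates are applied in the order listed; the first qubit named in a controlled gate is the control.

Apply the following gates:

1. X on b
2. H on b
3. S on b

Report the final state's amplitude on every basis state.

After the circuit, the state carries amplitude sqrt(2)/2 on |00>, -sqrt(2)*I/2 on |01>, 0 on |10>, 0 on |11>.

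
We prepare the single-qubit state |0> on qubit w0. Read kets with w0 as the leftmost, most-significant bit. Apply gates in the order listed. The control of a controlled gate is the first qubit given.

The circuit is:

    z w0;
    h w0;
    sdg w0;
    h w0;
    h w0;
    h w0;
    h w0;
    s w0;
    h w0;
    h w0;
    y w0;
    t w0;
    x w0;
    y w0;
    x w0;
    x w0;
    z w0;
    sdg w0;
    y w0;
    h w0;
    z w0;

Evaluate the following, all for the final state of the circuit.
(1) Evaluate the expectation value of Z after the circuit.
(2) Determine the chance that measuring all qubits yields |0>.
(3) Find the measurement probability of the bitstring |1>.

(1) The observable Z averages to sqrt(2)/2. Key observation: steps 2-9 multiply out to the identity, so the circuit reduces to the remaining gates.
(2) The probability of measuring |0> is sqrt(2)/4 + 1/2.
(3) The probability of measuring |1> is 1/2 - sqrt(2)/4.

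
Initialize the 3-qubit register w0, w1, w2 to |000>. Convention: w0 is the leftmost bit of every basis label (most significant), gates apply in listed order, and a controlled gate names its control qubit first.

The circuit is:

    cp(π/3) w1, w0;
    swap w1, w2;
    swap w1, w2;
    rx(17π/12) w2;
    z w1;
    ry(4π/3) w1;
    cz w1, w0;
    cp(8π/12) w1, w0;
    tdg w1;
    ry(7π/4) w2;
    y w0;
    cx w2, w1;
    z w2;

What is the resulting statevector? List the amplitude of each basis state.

The resulting statevector has amplitude 0 on |000>, 0 on |001>, 0 on |010>, 0 on |011>, (1 - I)*(2*sqrt(3) - sqrt(6)*I + sqrt(2)*I)/16 on |100>, (-3*sqrt(2) - 2*sqrt(3) - sqrt(6) - 3*sqrt(2)*I - sqrt(6)*I + 2*sqrt(3)*I)*exp(3*I*pi/4)/16 on |101>, (-3*sqrt(2) + sqrt(6) + 6 - 6*I - 3*sqrt(2)*I + sqrt(6)*I)*exp(3*I*pi/4)/16 on |110>, -(1 - I)*(2 + sqrt(2)*I + sqrt(6)*I)/16 on |111>.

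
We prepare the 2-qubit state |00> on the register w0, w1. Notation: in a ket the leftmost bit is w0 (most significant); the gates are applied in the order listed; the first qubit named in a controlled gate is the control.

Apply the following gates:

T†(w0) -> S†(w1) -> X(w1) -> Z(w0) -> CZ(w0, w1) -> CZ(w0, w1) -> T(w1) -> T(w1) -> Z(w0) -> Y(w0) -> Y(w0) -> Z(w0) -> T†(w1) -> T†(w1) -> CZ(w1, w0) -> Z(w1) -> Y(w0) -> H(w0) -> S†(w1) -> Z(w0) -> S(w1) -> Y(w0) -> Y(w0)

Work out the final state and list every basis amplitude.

The final amplitudes are 0 on |00>, -sqrt(2)*I/2 on |01>, 0 on |10>, -sqrt(2)*I/2 on |11>. Key observation: steps 7-14 multiply out to the identity, so the circuit reduces to the remaining gates.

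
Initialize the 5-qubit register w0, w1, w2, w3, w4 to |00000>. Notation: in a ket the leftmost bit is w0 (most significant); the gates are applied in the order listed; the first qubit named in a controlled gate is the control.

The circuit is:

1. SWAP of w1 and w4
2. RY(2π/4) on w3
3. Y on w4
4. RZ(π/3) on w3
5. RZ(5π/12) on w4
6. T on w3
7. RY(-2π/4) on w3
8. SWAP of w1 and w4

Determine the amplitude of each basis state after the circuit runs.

After the circuit, the state carries amplitude -exp(I*pi/8)/2 + exp(13*I*pi/24)/2 on |01000>, -exp(13*I*pi/24)/2 - exp(I*pi/8)/2 on |01010>, and 0 on every other basis state.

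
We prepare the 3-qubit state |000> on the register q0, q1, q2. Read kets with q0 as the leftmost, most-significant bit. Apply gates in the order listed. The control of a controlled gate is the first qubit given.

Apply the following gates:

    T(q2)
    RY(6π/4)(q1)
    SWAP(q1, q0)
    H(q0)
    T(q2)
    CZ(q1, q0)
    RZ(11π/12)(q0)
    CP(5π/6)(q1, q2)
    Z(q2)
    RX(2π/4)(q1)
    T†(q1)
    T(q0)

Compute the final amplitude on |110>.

The final state's coefficient on |110> equals sqrt(2)*exp(23*I*pi/24)/2.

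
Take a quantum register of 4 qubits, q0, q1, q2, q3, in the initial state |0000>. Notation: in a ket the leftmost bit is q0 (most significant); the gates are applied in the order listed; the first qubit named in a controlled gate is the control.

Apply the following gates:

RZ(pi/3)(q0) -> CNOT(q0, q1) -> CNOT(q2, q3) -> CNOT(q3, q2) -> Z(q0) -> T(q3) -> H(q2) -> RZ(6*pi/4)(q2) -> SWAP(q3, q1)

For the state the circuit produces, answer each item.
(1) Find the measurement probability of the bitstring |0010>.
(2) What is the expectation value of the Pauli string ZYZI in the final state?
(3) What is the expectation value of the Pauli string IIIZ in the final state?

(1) Outcome |0010> occurs with probability 1/2.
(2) The expectation value of ZYZI is 0.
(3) The observable IIIZ averages to 1.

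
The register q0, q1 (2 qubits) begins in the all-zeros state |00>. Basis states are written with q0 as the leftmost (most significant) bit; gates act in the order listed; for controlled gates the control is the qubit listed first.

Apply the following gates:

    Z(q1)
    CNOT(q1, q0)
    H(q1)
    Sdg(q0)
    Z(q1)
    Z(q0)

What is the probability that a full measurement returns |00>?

The probability of measuring |00> is 1/2.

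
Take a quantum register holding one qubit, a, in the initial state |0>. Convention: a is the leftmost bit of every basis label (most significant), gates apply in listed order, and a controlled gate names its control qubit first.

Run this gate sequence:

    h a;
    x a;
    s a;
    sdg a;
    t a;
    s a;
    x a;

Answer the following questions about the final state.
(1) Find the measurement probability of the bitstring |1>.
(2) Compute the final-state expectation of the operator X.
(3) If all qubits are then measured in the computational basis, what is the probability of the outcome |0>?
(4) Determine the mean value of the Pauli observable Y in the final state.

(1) The probability of measuring |1> is 1/2.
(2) The observable X averages to -sqrt(2)/2.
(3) The probability of measuring |0> is 1/2.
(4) The observable Y averages to -sqrt(2)/2.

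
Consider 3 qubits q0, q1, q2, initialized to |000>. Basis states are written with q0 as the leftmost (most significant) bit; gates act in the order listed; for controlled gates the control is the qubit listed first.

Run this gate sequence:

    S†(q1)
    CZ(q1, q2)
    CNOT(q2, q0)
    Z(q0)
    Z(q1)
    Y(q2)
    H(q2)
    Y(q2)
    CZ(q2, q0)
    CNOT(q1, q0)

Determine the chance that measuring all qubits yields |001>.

The probability of measuring |001> is 1/2.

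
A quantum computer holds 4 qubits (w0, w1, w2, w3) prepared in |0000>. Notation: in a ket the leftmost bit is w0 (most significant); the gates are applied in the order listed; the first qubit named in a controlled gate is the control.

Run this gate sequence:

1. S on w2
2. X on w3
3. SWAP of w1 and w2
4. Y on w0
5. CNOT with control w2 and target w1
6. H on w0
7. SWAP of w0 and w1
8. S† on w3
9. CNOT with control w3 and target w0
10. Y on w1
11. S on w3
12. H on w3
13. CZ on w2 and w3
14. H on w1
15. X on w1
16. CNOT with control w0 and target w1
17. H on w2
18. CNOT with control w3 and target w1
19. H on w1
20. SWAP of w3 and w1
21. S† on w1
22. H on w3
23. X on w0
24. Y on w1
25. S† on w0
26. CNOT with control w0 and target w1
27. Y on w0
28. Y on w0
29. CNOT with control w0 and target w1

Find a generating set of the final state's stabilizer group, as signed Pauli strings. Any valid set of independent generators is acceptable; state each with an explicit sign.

One valid set of independent stabilizer generators is -IXIY, +IIXI, +ZIII, -IZIZ (any independent generating set of the same group is equally correct).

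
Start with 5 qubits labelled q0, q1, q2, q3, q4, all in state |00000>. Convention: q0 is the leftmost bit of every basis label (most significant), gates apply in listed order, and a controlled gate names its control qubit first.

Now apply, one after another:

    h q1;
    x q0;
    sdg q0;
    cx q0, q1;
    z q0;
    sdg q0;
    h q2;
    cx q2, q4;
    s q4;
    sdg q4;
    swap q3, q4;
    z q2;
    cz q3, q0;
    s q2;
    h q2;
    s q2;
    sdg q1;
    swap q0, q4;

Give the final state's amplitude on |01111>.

The amplitude on |01111> is -sqrt(2)*I/4. Key observation: steps 9-10 multiply out to the identity, so the circuit reduces to the remaining gates.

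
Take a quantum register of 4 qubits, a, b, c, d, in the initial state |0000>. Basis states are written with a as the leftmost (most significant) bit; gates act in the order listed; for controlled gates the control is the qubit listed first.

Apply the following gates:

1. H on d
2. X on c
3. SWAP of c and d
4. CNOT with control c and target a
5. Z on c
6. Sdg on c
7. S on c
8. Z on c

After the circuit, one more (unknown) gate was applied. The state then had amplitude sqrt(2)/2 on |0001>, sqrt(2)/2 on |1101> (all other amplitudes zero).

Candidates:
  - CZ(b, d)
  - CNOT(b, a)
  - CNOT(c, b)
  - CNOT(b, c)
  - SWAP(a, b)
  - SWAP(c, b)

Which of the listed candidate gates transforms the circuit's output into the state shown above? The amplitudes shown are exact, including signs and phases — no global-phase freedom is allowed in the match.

It was SWAP(c, b) that produced the state shown. Key observation: gates 5-8 undo each other exactly, leaving only the rest of the circuit to track.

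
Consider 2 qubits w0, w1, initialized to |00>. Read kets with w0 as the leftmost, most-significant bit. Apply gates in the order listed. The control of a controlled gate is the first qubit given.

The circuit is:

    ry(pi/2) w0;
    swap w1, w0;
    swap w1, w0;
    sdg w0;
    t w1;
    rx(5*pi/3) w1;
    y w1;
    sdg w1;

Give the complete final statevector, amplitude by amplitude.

The final amplitudes are -sqrt(2)/4 on |00>, -sqrt(6)/4 on |01>, sqrt(2)*I/4 on |10>, sqrt(6)*I/4 on |11>. Key observation: steps 2-3 multiply out to the identity, so the circuit reduces to the remaining gates.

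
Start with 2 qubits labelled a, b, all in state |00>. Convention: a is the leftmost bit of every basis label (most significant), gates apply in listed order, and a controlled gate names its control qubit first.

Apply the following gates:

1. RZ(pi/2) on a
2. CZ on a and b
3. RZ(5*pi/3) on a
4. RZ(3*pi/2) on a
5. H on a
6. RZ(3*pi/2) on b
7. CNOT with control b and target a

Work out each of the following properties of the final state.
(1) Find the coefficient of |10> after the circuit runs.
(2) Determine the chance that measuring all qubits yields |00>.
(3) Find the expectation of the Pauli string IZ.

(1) The final state's coefficient on |10> equals -sqrt(2)*exp(5*I*pi/12)/2.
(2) Outcome |00> occurs with probability 1/2.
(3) The observable IZ averages to 1.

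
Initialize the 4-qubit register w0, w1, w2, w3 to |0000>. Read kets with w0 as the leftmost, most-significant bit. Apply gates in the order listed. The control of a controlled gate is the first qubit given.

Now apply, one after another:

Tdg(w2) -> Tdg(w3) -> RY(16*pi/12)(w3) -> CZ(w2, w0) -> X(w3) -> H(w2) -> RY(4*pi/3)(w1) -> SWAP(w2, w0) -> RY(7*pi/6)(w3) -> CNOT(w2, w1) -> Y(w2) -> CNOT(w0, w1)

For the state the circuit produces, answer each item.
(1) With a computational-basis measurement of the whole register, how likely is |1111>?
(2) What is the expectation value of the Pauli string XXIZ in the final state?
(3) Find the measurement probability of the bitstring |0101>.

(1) A full measurement returns |1111> with probability sqrt(3)/32 + 1/16.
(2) The observable XXIZ averages to -sqrt(3)/2.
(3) The probability of measuring |0101> is 0.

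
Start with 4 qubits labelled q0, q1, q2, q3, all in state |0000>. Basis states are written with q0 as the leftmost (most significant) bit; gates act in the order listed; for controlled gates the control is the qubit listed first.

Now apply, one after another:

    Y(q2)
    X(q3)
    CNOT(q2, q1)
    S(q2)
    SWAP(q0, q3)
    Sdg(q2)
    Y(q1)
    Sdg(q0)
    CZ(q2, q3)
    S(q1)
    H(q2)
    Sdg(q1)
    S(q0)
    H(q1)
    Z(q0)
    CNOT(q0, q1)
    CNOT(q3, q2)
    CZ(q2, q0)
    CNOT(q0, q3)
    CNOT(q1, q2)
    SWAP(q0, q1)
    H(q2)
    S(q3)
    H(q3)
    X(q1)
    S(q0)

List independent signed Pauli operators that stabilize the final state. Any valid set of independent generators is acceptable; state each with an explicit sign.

One valid set of independent stabilizer generators is +YIII, -IIIX, +IZII, +IIZI (any independent generating set of the same group is equally correct).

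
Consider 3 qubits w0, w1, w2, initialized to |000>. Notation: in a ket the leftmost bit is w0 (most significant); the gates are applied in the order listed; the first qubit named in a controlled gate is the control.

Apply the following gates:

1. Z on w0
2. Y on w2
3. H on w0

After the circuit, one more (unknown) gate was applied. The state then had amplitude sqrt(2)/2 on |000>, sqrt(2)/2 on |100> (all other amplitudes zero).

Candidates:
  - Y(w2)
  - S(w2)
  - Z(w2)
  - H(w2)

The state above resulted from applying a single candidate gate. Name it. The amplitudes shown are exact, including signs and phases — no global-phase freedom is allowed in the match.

It was Y(w2) that produced the state shown.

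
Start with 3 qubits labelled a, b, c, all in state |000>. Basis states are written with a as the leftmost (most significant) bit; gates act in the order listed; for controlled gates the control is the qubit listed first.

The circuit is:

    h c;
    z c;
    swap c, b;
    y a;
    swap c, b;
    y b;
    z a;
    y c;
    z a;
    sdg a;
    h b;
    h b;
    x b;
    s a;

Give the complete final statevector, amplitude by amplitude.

After the circuit, the state carries amplitude -sqrt(2)*I/2 on |100>, -sqrt(2)*I/2 on |101>, and 0 on every other basis state.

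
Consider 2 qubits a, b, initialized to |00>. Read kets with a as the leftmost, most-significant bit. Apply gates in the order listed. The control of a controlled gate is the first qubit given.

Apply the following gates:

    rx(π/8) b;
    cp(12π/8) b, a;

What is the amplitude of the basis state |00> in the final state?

|00> carries amplitude cos(pi/16) in the final state.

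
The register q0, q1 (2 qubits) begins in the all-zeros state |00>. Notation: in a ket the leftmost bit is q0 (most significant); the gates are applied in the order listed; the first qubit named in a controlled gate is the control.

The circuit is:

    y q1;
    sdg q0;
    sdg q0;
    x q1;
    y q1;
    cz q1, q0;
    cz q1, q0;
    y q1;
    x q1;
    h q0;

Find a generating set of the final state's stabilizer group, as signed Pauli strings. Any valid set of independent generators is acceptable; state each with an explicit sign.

The final state is stabilized by the group generated by +XI, -IZ; other independent generating sets are equally valid. Key observation: steps 4-9 multiply out to the identity, so the circuit reduces to the remaining gates.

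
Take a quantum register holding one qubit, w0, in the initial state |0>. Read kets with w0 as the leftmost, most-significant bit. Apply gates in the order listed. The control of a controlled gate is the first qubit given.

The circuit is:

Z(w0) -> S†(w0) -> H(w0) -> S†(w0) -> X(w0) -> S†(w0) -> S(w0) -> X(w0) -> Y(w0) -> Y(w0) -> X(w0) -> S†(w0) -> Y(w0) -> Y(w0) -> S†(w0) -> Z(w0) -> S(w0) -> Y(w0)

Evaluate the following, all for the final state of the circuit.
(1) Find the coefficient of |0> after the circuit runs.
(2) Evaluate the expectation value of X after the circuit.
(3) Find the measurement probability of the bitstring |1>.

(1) The final state's coefficient on |0> equals sqrt(2)/2.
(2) In the final state, X has expectation 1.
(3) Outcome |1> occurs with probability 1/2.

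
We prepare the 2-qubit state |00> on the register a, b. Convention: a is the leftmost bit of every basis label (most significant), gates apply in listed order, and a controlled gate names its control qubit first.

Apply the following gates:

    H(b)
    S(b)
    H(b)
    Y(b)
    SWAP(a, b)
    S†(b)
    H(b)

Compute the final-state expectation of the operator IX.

The expectation value of IX is 1.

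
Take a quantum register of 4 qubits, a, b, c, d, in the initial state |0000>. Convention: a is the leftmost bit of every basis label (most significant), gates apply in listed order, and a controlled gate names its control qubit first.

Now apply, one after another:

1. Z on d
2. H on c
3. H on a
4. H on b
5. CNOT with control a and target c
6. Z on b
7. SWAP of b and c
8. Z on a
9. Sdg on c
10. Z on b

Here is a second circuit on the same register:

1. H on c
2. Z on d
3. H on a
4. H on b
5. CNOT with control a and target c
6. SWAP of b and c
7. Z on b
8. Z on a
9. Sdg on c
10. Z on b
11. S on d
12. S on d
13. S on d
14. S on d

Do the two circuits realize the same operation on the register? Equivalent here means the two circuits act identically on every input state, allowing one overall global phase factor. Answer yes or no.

No, they are not equivalent — no single phase factor reconciles the two unitaries.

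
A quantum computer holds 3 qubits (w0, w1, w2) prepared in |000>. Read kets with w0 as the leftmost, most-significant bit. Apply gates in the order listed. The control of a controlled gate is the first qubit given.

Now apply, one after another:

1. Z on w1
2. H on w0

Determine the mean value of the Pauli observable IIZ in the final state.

The observable IIZ averages to 1.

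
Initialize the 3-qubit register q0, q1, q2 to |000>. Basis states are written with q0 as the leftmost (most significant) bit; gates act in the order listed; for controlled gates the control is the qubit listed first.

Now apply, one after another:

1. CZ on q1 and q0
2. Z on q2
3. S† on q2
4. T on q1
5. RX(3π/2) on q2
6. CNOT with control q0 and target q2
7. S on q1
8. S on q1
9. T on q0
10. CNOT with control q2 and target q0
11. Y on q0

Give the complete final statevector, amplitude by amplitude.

The resulting statevector has amplitude -sqrt(2)/2 on |001>, -sqrt(2)*I/2 on |100>, and 0 on every other basis state.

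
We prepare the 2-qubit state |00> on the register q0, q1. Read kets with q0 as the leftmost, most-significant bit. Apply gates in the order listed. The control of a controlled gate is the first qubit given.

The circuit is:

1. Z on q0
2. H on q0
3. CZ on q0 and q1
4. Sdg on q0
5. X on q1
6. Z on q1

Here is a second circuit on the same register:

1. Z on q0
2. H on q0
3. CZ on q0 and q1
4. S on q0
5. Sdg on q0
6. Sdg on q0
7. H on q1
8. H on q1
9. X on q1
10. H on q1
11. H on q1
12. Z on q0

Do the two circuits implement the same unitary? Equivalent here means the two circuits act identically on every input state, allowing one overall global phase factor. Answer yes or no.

No: there is an input state on which the two circuits produce genuinely different outputs (not merely differing by a phase).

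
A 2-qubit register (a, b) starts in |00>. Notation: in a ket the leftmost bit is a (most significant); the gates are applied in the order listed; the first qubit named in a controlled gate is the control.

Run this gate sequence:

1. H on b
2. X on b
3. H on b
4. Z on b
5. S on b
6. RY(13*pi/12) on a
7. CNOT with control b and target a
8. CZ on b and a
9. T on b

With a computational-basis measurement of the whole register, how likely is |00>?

The probability of measuring |00> is -sqrt(6)/8 - sqrt(2)/8 + 1/2. Key observation: steps 1-4 multiply out to the identity, so the circuit reduces to the remaining gates.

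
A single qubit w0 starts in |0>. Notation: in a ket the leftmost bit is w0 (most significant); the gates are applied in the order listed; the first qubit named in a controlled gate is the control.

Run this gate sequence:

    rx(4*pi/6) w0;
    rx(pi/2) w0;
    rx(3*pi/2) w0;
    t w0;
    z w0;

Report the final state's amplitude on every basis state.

The final amplitudes are -1/2 on |0>, -sqrt(3)*exp(3*I*pi/4)/2 on |1>.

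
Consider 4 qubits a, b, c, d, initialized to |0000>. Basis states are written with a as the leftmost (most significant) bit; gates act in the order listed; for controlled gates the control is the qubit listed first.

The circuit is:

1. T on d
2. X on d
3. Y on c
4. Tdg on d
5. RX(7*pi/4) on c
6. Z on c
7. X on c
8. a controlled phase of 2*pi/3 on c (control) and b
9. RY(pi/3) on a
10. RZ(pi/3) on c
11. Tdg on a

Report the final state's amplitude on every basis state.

The final amplitudes are sqrt(3*sqrt(2) + 6)*exp(I*pi/12)/4 on |0001>, -sqrt(6 - 3*sqrt(2))*exp(11*I*pi/12)/4 on |0011>, -sqrt(sqrt(2) + 2)*exp(5*I*pi/6)/4 on |1001>, -sqrt(2 - sqrt(2))*exp(2*I*pi/3)/4 on |1011>, and 0 on every other basis state.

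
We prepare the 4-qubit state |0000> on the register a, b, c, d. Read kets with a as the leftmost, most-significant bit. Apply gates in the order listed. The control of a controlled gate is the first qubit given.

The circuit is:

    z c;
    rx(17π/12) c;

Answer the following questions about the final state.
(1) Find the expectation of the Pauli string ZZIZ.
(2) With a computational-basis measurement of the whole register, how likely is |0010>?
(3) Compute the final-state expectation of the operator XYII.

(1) In the final state, ZZIZ has expectation 1.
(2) Outcome |0010> occurs with probability -sqrt(2)/8 + sqrt(6)/8 + 1/2.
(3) The expectation value of XYII is 0.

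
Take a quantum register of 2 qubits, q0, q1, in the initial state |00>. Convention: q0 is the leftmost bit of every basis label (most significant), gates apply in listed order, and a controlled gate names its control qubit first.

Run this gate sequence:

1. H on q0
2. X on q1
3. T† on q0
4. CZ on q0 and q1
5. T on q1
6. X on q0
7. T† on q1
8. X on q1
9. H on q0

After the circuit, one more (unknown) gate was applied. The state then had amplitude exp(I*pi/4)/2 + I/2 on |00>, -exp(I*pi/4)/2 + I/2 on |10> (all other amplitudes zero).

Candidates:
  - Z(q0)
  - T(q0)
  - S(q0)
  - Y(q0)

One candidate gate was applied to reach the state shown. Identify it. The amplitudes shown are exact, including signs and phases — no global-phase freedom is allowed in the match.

The applied gate was Y(q0).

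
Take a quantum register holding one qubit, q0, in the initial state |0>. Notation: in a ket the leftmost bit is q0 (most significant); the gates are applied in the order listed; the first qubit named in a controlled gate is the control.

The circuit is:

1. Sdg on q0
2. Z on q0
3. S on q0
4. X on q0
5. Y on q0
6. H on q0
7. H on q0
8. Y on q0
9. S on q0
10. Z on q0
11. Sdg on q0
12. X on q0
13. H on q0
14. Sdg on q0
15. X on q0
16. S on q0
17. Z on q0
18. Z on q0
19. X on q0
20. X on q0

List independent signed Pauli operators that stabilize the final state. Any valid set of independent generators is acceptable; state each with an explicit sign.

The stabilizer group can be generated by -X, among other valid generating sets.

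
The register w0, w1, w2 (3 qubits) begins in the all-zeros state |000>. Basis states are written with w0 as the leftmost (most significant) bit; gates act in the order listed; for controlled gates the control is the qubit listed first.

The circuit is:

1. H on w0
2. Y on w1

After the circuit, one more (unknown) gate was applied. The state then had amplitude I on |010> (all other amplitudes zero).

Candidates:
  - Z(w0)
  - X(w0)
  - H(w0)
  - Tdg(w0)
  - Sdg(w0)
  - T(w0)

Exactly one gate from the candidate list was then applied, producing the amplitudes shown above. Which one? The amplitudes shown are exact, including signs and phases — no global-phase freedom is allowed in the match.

It was H(w0) that produced the state shown.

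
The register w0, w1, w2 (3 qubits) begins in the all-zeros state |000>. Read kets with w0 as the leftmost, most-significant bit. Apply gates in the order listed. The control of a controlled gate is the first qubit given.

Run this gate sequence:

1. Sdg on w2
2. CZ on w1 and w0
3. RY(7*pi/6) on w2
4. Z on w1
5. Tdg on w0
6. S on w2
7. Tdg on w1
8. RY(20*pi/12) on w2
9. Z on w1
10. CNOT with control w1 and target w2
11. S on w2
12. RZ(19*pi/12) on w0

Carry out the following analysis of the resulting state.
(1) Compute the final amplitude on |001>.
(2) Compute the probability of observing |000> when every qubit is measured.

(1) |001> carries amplitude (-3*sqrt(2) - sqrt(6) - sqrt(2)*I + sqrt(6)*I)*exp(5*I*pi/24)/8 in the final state.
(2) A full measurement returns |000> with probability 1/2 - sqrt(3)/8.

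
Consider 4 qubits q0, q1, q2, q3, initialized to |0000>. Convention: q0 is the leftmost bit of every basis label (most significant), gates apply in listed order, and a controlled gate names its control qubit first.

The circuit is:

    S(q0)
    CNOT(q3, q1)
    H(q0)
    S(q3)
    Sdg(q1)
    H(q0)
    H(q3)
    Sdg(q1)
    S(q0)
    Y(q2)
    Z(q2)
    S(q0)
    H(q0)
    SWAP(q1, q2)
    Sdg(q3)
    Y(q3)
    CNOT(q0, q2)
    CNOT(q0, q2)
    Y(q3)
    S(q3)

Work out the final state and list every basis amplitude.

The final amplitudes are -I/2 on |0100>, -I/2 on |0101>, -I/2 on |1100>, -I/2 on |1101>, and 0 on every other basis state. Key observation: gates 15-20 undo each other exactly, leaving only the rest of the circuit to track.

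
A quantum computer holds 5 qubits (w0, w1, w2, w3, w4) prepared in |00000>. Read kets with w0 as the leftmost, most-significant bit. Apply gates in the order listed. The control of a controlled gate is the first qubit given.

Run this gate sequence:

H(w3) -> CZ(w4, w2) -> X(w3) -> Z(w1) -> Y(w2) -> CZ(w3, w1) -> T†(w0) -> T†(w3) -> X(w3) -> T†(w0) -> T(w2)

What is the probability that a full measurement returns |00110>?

A full measurement returns |00110> with probability 1/2.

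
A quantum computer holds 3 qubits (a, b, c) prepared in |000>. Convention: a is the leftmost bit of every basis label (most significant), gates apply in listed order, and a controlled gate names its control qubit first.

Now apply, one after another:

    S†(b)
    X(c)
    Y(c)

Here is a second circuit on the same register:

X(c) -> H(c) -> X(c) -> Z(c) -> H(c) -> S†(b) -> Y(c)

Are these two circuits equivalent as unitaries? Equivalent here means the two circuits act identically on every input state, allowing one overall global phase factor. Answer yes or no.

No, they are not equivalent — no single phase factor reconciles the two unitaries.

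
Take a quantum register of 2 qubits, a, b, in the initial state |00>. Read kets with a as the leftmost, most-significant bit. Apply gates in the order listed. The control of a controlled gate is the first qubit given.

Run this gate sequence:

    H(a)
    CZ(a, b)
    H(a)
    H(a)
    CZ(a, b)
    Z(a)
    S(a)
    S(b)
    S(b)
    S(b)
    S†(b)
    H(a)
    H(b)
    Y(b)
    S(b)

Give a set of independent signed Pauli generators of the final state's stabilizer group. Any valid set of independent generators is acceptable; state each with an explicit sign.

One valid set of independent stabilizer generators is +YI, -IY (any independent generating set of the same group is equally correct). Key observation: the block from step 2 through step 5 cancels to the identity and can be dropped.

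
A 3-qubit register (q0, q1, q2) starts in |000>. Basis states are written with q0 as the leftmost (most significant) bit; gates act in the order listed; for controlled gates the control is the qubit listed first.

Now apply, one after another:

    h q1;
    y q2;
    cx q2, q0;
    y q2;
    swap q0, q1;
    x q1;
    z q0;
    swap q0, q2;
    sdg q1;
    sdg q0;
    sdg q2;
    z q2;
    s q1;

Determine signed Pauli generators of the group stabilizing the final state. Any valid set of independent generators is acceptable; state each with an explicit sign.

The stabilizer group can be generated by -IIY, +ZII, +IZI, among other valid generating sets.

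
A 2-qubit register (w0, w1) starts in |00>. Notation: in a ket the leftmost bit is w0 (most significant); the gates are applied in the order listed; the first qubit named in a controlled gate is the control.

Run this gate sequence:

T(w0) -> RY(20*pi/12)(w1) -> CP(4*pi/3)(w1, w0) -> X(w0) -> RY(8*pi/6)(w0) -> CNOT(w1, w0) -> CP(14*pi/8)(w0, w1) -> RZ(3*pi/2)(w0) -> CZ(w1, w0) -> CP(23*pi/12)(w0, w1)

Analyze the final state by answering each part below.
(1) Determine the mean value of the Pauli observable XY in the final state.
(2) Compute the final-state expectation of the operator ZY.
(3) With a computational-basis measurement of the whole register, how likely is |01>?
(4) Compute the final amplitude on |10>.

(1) In the final state, XY has expectation -5*sqrt(3)/16.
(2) The expectation value of ZY is 3*sqrt(3)/16.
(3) Outcome |01> occurs with probability 1/16.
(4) The amplitude on |10> is sqrt(3)*exp(3*I*pi/4)/4.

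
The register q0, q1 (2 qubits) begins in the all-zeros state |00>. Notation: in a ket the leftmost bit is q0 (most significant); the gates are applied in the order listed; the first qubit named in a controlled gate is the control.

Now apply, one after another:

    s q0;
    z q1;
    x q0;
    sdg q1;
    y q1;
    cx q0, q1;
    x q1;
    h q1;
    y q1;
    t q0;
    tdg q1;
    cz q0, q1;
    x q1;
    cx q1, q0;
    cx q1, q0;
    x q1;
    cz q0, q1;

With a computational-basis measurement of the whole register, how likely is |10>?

A full measurement returns |10> with probability 1/2. Key observation: steps 12-17 multiply out to the identity, so the circuit reduces to the remaining gates.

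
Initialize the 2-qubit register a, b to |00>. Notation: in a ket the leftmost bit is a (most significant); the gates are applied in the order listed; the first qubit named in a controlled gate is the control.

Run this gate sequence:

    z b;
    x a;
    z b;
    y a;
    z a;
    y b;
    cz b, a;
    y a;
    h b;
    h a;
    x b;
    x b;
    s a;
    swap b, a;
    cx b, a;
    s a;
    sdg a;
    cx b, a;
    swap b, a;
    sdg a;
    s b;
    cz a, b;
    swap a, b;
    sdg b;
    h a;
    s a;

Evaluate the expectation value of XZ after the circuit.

The observable XZ averages to -1.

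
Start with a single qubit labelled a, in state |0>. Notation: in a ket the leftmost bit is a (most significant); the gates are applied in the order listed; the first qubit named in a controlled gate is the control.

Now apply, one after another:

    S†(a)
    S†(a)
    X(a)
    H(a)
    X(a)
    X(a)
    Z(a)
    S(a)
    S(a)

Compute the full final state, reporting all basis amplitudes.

After the circuit, the state carries amplitude sqrt(2)/2 on |0>, -sqrt(2)/2 on |1>.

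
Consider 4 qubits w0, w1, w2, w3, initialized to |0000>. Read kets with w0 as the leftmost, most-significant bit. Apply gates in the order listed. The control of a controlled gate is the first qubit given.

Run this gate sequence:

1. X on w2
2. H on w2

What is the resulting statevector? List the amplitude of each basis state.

After the circuit, the state carries amplitude sqrt(2)/2 on |0000>, -sqrt(2)/2 on |0010>, and 0 on every other basis state.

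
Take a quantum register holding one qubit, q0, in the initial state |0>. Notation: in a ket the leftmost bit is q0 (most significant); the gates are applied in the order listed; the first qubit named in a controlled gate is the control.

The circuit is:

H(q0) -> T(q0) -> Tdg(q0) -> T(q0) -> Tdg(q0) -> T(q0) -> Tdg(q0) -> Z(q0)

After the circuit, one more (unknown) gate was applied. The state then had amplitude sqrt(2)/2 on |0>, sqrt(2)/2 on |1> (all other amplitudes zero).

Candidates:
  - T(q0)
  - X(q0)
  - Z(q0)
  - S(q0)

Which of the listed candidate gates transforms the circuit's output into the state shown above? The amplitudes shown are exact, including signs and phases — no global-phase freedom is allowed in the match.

It was Z(q0) that produced the state shown. Key observation: the block from step 2 through step 5 cancels to the identity and can be dropped.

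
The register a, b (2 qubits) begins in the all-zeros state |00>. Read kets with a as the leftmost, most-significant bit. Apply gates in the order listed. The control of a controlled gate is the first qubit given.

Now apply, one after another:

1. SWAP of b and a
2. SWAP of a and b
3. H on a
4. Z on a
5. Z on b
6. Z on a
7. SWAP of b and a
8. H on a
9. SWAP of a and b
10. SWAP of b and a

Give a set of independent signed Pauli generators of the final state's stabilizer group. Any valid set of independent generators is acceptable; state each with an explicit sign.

The final state is stabilized by the group generated by +XI, +IX; other independent generating sets are equally valid.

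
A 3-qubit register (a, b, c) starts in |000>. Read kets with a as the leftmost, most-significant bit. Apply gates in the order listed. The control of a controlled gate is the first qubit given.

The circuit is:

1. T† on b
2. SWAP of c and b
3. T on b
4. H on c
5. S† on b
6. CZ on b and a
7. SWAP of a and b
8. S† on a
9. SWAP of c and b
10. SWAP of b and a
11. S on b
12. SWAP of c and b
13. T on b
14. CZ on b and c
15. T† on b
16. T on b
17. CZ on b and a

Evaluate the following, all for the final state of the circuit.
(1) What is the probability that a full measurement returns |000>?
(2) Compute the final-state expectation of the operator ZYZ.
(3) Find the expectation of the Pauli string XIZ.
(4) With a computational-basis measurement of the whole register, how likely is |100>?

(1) A full measurement returns |000> with probability 1/2.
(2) The expectation value of ZYZ is 0.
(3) The expectation value of XIZ is 1.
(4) The probability of measuring |100> is 1/2.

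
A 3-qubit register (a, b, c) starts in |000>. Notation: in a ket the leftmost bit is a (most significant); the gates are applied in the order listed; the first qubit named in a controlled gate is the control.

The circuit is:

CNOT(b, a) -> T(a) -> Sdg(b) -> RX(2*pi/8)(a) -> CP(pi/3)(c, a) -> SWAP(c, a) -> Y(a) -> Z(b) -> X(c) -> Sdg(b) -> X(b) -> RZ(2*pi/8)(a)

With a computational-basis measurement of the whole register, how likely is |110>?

Outcome |110> occurs with probability 1/2 - sqrt(2)/4.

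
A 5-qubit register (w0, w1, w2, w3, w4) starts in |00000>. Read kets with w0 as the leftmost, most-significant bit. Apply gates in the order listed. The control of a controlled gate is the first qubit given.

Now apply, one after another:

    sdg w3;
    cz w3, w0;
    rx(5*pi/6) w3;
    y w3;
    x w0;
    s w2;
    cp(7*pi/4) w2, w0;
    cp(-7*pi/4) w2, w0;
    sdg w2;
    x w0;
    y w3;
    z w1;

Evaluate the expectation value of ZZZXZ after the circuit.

The expectation value of ZZZXZ is 0. Key observation: gates 4-11 undo each other exactly, leaving only the rest of the circuit to track.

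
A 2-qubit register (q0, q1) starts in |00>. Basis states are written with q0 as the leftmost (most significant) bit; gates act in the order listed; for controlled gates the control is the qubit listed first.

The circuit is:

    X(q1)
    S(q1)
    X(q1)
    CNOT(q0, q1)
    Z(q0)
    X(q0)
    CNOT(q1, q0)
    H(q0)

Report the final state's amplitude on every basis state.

After the circuit, the state carries amplitude sqrt(2)*I/2 on |00>, 0 on |01>, -sqrt(2)*I/2 on |10>, 0 on |11>.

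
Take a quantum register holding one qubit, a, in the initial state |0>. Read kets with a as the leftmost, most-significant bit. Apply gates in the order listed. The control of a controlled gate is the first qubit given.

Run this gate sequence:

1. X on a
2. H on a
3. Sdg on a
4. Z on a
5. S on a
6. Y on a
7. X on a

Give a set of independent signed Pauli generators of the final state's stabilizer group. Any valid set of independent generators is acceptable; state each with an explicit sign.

The final state is stabilized by the group generated by -X; other independent generating sets are equally valid.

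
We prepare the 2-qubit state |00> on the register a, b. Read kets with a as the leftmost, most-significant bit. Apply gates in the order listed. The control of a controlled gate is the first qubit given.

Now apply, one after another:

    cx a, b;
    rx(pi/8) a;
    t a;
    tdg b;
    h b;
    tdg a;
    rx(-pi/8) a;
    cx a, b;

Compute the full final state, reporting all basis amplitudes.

The resulting statevector has amplitude sqrt(2)/2 on |00>, sqrt(2)/2 on |01>, 0 on |10>, 0 on |11>.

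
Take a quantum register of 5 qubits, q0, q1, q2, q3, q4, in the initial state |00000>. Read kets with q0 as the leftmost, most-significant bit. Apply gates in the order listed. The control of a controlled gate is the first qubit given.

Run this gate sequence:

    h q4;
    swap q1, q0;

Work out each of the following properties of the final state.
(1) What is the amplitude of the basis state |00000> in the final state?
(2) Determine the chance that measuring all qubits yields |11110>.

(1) |00000> carries amplitude sqrt(2)/2 in the final state.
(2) The probability of measuring |11110> is 0.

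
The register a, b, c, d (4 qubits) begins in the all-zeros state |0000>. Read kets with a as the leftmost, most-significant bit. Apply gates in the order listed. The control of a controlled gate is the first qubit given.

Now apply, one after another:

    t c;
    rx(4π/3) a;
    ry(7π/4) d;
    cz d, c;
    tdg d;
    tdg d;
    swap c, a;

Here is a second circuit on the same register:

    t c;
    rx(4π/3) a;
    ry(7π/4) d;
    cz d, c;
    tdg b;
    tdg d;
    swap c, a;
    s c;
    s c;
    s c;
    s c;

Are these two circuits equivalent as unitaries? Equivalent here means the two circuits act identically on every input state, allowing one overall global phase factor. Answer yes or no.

No — the two circuits implement different unitaries, even allowing a global phase.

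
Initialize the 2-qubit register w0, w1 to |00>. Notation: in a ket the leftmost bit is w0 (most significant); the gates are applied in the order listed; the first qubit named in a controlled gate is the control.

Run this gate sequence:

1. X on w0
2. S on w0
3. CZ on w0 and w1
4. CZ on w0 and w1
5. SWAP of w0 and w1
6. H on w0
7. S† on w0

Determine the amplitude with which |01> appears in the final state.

The amplitude on |01> is sqrt(2)*I/2.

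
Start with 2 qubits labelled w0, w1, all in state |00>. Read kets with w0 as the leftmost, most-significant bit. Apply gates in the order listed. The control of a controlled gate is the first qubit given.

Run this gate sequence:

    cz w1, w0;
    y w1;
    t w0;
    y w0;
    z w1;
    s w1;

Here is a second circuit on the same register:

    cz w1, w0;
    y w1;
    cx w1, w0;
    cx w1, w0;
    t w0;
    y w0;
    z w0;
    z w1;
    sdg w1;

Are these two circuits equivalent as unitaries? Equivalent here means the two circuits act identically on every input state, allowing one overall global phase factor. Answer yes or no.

No: there is an input state on which the two circuits produce genuinely different outputs (not merely differing by a phase).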